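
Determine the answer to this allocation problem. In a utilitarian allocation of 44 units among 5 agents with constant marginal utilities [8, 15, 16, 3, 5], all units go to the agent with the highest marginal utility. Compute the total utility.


Step 1: The marginal utilities are [8, 15, 16, 3, 5]
Step 2: The highest marginal utility is 16
Step 3: All 44 units go to that agent
Step 4: Total utility = 16 * 44 = 704

704


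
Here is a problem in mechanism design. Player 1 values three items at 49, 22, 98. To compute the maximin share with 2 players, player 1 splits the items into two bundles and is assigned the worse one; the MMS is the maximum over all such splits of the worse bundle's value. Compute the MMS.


Step 1: Item values = 49, 22, 98
Step 2: Enumerate all 2-bundle partitions and take the smaller bundle:
  Partition 1: {49} vs {22,98} -> bundles 49, 120; min = 49
  Partition 2: {22} vs {49,98} -> bundles 22, 147; min = 22
  Partition 3: {98} vs {49,22} -> bundles 98, 71; min = 71
Step 3: MMS = max(49, 22, 71) = 71

71


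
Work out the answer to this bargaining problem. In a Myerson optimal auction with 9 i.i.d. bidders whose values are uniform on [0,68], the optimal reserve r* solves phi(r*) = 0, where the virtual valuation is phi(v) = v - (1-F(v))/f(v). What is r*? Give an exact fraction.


Step 1: For U[0,68], F(v) = v/68 and f(v) = 1/68
Step 2: phi(v) = v - (1 - v/68)/(1/68) = v - (68 - v) = 2v - 68
Step 3: Set phi(r*) = 0: 2r* - 68 = 0
Step 4: r* = 68/2 = 34 (the number of bidders n = 9 does not enter)

34


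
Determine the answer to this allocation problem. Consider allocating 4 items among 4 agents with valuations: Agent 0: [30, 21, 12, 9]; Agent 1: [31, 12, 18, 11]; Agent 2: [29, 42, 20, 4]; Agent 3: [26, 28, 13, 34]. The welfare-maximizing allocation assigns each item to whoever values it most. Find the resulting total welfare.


Step 1: For each item, find the maximum value among all agents.
Step 2: Item 0 -> Agent 1 (value 31)
Step 3: Item 1 -> Agent 2 (value 42)
Step 4: Item 2 -> Agent 2 (value 20)
Step 5: Item 3 -> Agent 3 (value 34)
Step 6: Total welfare = 31 + 42 + 20 + 34 = 127

127


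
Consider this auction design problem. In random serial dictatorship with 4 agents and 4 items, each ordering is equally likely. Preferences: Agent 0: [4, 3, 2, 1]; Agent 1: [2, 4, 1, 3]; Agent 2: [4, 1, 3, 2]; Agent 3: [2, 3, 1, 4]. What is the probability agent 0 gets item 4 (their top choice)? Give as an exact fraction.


Step 1: Agent 0 wants item 4
Step 2: There are 24 possible orderings of agents
Step 3: In 11 orderings, agent 0 gets item 4
Step 4: Probability = 11/24

11/24


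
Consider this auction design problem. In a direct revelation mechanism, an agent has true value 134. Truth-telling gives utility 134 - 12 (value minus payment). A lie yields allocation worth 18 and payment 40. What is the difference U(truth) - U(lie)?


Step 1: U(truth) = value - payment = 134 - 12 = 122
Step 2: U(lie) = allocation - payment = 18 - 40 = -22
Step 3: IC gap = 122 - (-22) = 144

144


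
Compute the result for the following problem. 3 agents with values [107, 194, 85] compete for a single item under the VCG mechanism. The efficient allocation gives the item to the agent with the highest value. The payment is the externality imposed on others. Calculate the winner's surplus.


Step 1: The winner is the agent with the highest value: agent 1 with value 194
Step 2: Values of other agents: [107, 85]
Step 3: VCG payment = max of others' values = 107
Step 4: Surplus = 194 - 107 = 87

87


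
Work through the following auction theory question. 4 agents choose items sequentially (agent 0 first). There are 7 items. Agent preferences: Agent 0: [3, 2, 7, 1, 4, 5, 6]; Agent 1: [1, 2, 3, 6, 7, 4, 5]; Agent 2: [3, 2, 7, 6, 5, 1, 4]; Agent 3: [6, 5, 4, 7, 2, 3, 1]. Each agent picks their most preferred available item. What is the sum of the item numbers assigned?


Step 1: Agent 0 picks item 3
Step 2: Agent 1 picks item 1
Step 3: Agent 2 picks item 2
Step 4: Agent 3 picks item 6
Step 5: Sum = 3 + 1 + 2 + 6 = 12

12


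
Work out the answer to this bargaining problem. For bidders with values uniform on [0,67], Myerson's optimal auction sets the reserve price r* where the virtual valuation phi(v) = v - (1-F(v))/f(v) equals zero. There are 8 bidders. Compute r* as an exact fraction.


Step 1: For U[0,67], F(v) = v/67 and f(v) = 1/67
Step 2: phi(v) = v - (1 - v/67)/(1/67) = v - (67 - v) = 2v - 67
Step 3: Set phi(r*) = 0: 2r* - 67 = 0
Step 4: r* = 67/2 (the number of bidders n = 8 does not enter)

67/2


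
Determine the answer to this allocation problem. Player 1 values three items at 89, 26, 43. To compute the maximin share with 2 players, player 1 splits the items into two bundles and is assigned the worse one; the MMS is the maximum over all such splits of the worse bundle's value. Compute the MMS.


Step 1: Item values = 89, 26, 43
Step 2: Enumerate all 2-bundle partitions and take the smaller bundle:
  Partition 1: {89} vs {26,43} -> bundles 89, 69; min = 69
  Partition 2: {26} vs {89,43} -> bundles 26, 132; min = 26
  Partition 3: {43} vs {89,26} -> bundles 43, 115; min = 43
Step 3: MMS = max(69, 26, 43) = 69

69


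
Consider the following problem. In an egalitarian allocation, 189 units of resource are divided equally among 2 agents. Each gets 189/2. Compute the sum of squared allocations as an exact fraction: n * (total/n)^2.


Step 1: Each agent's share = 189/2
Step 2: Square of each share = (189/2)^2 = 35721/4
Step 3: Sum of squares = 2 * 35721/4 = 35721/2

35721/2


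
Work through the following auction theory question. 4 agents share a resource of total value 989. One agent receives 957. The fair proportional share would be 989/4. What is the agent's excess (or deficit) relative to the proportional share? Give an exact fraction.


Step 1: Proportional share = 989/4
Step 2: Agent's actual allocation = 957
Step 3: Excess = 957 - 989/4 = 2839/4

2839/4


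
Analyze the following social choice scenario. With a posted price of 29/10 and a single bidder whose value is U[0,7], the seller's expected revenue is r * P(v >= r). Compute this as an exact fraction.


Step 1: Posted price r = 29/10, value support [0,7]
Step 2: P(v >= r) = (7 - 29/10)/7 = 41/70
Step 3: Expected revenue = r * P(v >= r) = 29/10 * 41/70
Step 4: Revenue = 1189/700

1189/700


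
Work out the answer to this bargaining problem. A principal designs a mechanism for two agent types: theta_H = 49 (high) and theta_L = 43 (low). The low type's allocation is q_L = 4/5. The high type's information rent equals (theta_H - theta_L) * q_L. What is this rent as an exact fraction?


Step 1: theta_H - theta_L = 49 - 43 = 6
Step 2: Information rent = (theta_H - theta_L) * q_L
Step 3: = 6 * 4/5
Step 4: = 24/5

24/5


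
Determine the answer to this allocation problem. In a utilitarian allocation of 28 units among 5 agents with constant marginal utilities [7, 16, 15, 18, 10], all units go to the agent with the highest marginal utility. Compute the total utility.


Step 1: The marginal utilities are [7, 16, 15, 18, 10]
Step 2: The highest marginal utility is 18
Step 3: All 28 units go to that agent
Step 4: Total utility = 18 * 28 = 504

504


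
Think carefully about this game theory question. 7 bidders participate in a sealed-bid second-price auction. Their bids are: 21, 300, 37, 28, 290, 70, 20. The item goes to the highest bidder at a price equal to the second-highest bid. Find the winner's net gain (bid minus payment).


Step 1: Sort bids in descending order: 300, 290, 70, 37, 28, 21, 20
Step 2: The winning bid is the highest: 300
Step 3: The payment equals the second-highest bid: 290
Step 4: Surplus = winner's bid - payment = 300 - 290 = 10

10


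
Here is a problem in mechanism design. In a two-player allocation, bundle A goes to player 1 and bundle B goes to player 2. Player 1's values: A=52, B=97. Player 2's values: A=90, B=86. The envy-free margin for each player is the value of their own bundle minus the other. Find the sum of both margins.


Step 1: Player 1's margin = v1(A) - v1(B) = 52 - 97 = -45
Step 2: Player 2's margin = v2(B) - v2(A) = 86 - 90 = -4
Step 3: Total margin = -45 + -4 = -49

-49


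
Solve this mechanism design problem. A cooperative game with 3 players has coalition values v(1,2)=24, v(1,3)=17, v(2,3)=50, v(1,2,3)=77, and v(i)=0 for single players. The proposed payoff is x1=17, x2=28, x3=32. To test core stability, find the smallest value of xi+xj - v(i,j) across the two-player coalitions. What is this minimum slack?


Step 1: Slack for coalition (1,2): x1+x2 - v12 = 45 - 24 = 21
Step 2: Slack for coalition (1,3): x1+x3 - v13 = 49 - 17 = 32
Step 3: Slack for coalition (2,3): x2+x3 - v23 = 60 - 50 = 10
Step 4: Minimum slack = min(21, 32, 10) = 10, attained by (2,3); no pair can gain by deviating, so the allocation is in the core

10


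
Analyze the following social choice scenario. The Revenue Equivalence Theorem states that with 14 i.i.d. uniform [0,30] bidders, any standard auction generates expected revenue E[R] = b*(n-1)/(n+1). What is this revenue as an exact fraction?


Step 1: By Revenue Equivalence, expected revenue = b*(n-1)/(n+1)
Step 2: Substituting n = 14, b = 30
Step 3: Revenue = 30*(14-1)/(14+1) = 30*13/15
Step 4: Revenue = 390/15 = 26

26


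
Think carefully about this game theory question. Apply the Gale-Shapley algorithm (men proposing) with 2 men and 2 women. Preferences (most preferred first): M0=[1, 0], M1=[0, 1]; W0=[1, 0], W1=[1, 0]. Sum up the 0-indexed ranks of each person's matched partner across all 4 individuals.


Step 1: Run Gale-Shapley (men propose, women hold best offer):
  M0 proposes to W1; she accepts
  M1 proposes to W0; she accepts
Step 2: Final matching: W0-M1, W1-M0
Step 3: 0-indexed ranks (man's rank of his match, then woman's): 0 + 0 + 0 + 1
Step 4: Total rank sum = 1

1


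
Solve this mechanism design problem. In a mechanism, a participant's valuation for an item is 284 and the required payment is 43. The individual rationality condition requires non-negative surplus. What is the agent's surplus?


Step 1: Surplus = value - payment = 284 - 43 = 241
Step 2: IR is satisfied (surplus >= 0)

241


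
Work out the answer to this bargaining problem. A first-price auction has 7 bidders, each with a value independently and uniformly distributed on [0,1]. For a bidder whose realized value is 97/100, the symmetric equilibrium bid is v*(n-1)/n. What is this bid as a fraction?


Step 1: The symmetric BNE bidding function is b(v) = v * (n-1) / n
Step 2: Substitute v = 97/100 and n = 7
Step 3: b = 97/100 * 6/7
Step 4: b = 291/350

291/350


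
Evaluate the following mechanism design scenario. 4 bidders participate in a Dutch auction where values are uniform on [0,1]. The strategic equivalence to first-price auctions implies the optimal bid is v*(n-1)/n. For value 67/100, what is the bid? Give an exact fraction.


Step 1: Dutch auctions are strategically equivalent to first-price auctions
Step 2: The equilibrium bid is b(v) = v*(n-1)/n
Step 3: b = 67/100 * 3/4
Step 4: b = 201/400

201/400


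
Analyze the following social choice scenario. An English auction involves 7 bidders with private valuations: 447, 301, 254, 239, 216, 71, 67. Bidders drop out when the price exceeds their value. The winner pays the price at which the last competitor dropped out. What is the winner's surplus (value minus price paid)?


Step 1: Identify the highest value: 447
Step 2: Identify the second-highest value: 301
Step 3: The final price = second-highest value = 301
Step 4: Surplus = 447 - 301 = 146

146


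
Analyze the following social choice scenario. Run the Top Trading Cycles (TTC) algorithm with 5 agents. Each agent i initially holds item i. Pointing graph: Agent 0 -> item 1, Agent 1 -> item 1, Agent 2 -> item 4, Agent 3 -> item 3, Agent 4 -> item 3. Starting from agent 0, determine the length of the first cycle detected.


Step 1: Trace the pointer graph from agent 0: 0 -> 1 -> 1
Step 2: A cycle is detected when we revisit agent 1
Step 3: The cycle is: 1 -> 1
Step 4: Cycle length = 1

1


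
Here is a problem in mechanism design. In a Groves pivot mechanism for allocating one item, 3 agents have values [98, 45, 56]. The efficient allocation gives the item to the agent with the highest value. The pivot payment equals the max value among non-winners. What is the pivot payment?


Step 1: The efficient winner is agent 0 with value 98
Step 2: Other agents' values: [45, 56]
Step 3: Pivot payment = max(others) = 56
Step 4: The winner pays 56

56


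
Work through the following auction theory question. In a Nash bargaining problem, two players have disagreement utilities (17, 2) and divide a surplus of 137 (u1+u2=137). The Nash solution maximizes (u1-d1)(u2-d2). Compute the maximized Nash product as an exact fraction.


Step 1: The Nash solution splits surplus symmetrically above the disagreement point
Step 2: u1 = (total + d1 - d2)/2 = (137 + 17 - 2)/2 = 76
Step 3: u2 = (total - d1 + d2)/2 = (137 - 17 + 2)/2 = 61
Step 4: Nash product = (76 - 17) * (61 - 2)
Step 5: = 59 * 59 = 3481

3481


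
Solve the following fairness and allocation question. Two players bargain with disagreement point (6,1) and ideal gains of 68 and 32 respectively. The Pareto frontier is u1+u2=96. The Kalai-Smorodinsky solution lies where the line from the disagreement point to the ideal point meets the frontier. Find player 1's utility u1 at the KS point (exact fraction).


Step 1: At the KS point, (u1-d1)/r1 = (u2-d2)/r2 = t and u1+u2 = 96
Step 2: u1 = d1 + r1*t and u2 = d2 + r2*t, so (d1 + r1*t) + (d2 + r2*t) = 96
Step 3: t = (96 - 6 - 1)/(68 + 32) = 89/100
Step 4: u1 = d1 + r1*t = 6 + 68 * 89/100 = 1663/25
Step 5: (Check: u2 = d2 + r2*t = 737/25; u1+u2 = 1663/25 + 737/25 = 96, on the frontier.)

1663/25


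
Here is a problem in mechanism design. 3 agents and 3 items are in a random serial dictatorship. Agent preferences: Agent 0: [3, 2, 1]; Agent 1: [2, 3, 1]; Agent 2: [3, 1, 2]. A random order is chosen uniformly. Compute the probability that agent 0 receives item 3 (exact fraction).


Step 1: Agent 0 wants item 3
Step 2: There are 6 possible orderings of agents
Step 3: In 3 orderings, agent 0 gets item 3
Step 4: Probability = 3/6 = 1/2

1/2


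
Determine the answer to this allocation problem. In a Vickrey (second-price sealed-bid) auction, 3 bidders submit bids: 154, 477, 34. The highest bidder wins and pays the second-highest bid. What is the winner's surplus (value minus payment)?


Step 1: Sort bids in descending order: 477, 154, 34
Step 2: The winning bid is the highest: 477
Step 3: The payment equals the second-highest bid: 154
Step 4: Surplus = winner's bid - payment = 477 - 154 = 323

323


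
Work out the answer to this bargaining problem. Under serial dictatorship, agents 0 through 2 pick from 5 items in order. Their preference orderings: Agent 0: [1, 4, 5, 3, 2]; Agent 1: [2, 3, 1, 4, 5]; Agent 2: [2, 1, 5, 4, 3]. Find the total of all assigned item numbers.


Step 1: Agent 0 picks item 1
Step 2: Agent 1 picks item 2
Step 3: Agent 2 picks item 5
Step 4: Sum = 1 + 2 + 5 = 8

8


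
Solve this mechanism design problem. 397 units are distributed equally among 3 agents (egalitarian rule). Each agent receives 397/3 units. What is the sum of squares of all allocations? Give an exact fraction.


Step 1: Each agent's share = 397/3
Step 2: Square of each share = (397/3)^2 = 157609/9
Step 3: Sum of squares = 3 * 157609/9 = 157609/3

157609/3


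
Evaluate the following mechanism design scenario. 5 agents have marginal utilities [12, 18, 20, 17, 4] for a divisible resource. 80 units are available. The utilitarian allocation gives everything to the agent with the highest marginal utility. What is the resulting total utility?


Step 1: The marginal utilities are [12, 18, 20, 17, 4]
Step 2: The highest marginal utility is 20
Step 3: All 80 units go to that agent
Step 4: Total utility = 20 * 80 = 1600

1600


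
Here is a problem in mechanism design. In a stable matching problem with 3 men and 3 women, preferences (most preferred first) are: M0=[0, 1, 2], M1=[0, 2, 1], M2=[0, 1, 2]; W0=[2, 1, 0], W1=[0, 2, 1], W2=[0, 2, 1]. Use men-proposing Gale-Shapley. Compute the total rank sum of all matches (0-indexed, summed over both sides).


Step 1: Run Gale-Shapley (men propose, women hold best offer):
  M0 proposes to W0; she accepts
  M1 proposes to W0; she switches from M0
  M2 proposes to W0; she switches from M1
  M0 proposes to W1; she accepts
  M1 proposes to W2; she accepts
Step 2: Final matching: W0-M2, W1-M0, W2-M1
Step 3: 0-indexed ranks (man's rank of his match, then woman's): 0 + 0 + 1 + 0 + 1 + 2
Step 4: Total rank sum = 4

4


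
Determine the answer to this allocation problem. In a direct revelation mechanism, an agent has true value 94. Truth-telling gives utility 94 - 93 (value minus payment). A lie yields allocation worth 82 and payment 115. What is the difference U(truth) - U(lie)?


Step 1: U(truth) = value - payment = 94 - 93 = 1
Step 2: U(lie) = allocation - payment = 82 - 115 = -33
Step 3: IC gap = 1 - (-33) = 34

34


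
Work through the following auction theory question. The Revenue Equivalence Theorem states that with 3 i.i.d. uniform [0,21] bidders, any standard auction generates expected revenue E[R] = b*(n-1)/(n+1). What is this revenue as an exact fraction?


Step 1: By Revenue Equivalence, expected revenue = b*(n-1)/(n+1)
Step 2: Substituting n = 3, b = 21
Step 3: Revenue = 21*(3-1)/(3+1) = 21*2/4
Step 4: Revenue = 42/4 = 21/2

21/2


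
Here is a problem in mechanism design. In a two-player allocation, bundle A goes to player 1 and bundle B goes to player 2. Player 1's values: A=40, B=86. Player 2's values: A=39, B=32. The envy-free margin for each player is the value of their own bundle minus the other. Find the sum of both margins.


Step 1: Player 1's margin = v1(A) - v1(B) = 40 - 86 = -46
Step 2: Player 2's margin = v2(B) - v2(A) = 32 - 39 = -7
Step 3: Total margin = -46 + -7 = -53

-53


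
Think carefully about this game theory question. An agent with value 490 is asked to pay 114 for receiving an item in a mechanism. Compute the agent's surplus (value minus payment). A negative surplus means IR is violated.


Step 1: Surplus = value - payment = 490 - 114 = 376
Step 2: IR is satisfied (surplus >= 0)

376


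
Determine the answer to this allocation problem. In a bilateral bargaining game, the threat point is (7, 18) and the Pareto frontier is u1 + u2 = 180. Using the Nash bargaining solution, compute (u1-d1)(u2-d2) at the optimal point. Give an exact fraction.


Step 1: The Nash solution splits surplus symmetrically above the disagreement point
Step 2: u1 = (total + d1 - d2)/2 = (180 + 7 - 18)/2 = 169/2
Step 3: u2 = (total - d1 + d2)/2 = (180 - 7 + 18)/2 = 191/2
Step 4: Nash product = (169/2 - 7) * (191/2 - 18)
Step 5: = 155/2 * 155/2 = 24025/4

24025/4


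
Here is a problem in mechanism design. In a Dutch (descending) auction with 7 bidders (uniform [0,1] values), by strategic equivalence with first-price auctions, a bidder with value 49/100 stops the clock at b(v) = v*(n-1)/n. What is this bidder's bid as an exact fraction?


Step 1: Dutch auctions are strategically equivalent to first-price auctions
Step 2: The equilibrium bid is b(v) = v*(n-1)/n
Step 3: b = 49/100 * 6/7
Step 4: b = 21/50

21/50


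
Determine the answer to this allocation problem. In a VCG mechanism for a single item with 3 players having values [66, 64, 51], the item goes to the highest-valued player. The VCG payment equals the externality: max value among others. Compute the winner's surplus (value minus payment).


Step 1: The winner is the agent with the highest value: agent 0 with value 66
Step 2: Values of other agents: [64, 51]
Step 3: VCG payment = max of others' values = 64
Step 4: Surplus = 66 - 64 = 2

2


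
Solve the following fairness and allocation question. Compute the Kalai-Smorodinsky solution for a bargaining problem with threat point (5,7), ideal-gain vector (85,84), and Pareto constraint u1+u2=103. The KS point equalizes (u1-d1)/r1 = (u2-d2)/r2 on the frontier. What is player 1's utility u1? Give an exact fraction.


Step 1: At the KS point, (u1-d1)/r1 = (u2-d2)/r2 = t and u1+u2 = 103
Step 2: u1 = d1 + r1*t and u2 = d2 + r2*t, so (d1 + r1*t) + (d2 + r2*t) = 103
Step 3: t = (103 - 5 - 7)/(85 + 84) = 91/169 = 7/13
Step 4: u1 = d1 + r1*t = 5 + 85 * 7/13 = 660/13
Step 5: (Check: u2 = d2 + r2*t = 679/13; u1+u2 = 660/13 + 679/13 = 103, on the frontier.)

660/13


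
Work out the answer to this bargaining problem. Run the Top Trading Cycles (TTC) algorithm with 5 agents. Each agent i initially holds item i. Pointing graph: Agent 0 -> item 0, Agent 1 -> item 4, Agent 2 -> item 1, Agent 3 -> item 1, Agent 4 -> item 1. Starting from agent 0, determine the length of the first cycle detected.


Step 1: Trace the pointer graph from agent 0: 0 -> 0
Step 2: A cycle is detected when we revisit agent 0
Step 3: The cycle is: 0 -> 0
Step 4: Cycle length = 1

1


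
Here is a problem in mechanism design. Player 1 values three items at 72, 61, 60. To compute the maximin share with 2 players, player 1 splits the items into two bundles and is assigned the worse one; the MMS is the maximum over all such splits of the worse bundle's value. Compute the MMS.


Step 1: Item values = 72, 61, 60
Step 2: Enumerate all 2-bundle partitions and take the smaller bundle:
  Partition 1: {72} vs {61,60} -> bundles 72, 121; min = 72
  Partition 2: {61} vs {72,60} -> bundles 61, 132; min = 61
  Partition 3: {60} vs {72,61} -> bundles 60, 133; min = 60
Step 3: MMS = max(72, 61, 60) = 72

72


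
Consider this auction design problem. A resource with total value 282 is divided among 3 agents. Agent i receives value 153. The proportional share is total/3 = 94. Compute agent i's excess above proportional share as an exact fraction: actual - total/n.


Step 1: Proportional share = 282/3 = 94
Step 2: Agent's actual allocation = 153
Step 3: Excess = 153 - 94 = 59

59


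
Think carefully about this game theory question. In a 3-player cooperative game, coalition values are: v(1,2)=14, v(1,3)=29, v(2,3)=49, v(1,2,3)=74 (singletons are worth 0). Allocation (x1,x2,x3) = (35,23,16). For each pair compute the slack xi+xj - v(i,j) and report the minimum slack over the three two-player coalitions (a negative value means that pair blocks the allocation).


Step 1: Slack for coalition (1,2): x1+x2 - v12 = 58 - 14 = 44
Step 2: Slack for coalition (1,3): x1+x3 - v13 = 51 - 29 = 22
Step 3: Slack for coalition (2,3): x2+x3 - v23 = 39 - 49 = -10
Step 4: Minimum slack = min(44, 22, -10) = -10, attained by (2,3); coalition (2,3) can block (slack < 0), so the allocation is not in the core

-10


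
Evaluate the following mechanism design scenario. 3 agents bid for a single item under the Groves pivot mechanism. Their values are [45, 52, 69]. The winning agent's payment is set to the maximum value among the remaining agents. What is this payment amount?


Step 1: The efficient winner is agent 2 with value 69
Step 2: Other agents' values: [45, 52]
Step 3: Pivot payment = max(others) = 52
Step 4: The winner pays 52

52


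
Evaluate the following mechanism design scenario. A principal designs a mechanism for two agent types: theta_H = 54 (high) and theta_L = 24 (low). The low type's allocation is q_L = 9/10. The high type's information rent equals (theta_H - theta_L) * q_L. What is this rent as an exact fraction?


Step 1: theta_H - theta_L = 54 - 24 = 30
Step 2: Information rent = (theta_H - theta_L) * q_L
Step 3: = 30 * 9/10
Step 4: = 27

27


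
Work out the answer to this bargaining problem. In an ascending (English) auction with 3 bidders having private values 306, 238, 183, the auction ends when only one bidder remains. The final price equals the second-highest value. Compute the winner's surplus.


Step 1: Identify the highest value: 306
Step 2: Identify the second-highest value: 238
Step 3: The final price = second-highest value = 238
Step 4: Surplus = 306 - 238 = 68

68


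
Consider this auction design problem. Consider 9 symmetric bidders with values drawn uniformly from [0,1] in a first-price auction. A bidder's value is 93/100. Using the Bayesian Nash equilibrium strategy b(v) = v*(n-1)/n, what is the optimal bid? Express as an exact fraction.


Step 1: The symmetric BNE bidding function is b(v) = v * (n-1) / n
Step 2: Substitute v = 93/100 and n = 9
Step 3: b = 93/100 * 8/9
Step 4: b = 62/75

62/75


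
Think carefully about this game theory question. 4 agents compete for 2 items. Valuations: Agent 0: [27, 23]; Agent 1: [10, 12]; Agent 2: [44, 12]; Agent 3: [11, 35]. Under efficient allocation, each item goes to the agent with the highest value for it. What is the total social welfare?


Step 1: For each item, find the maximum value among all agents.
Step 2: Item 0 -> Agent 2 (value 44)
Step 3: Item 1 -> Agent 3 (value 35)
Step 4: Total welfare = 44 + 35 = 79

79


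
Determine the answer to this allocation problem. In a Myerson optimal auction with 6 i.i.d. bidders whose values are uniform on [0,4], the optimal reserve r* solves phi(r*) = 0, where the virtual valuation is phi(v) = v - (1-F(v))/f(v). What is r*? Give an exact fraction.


Step 1: For U[0,4], F(v) = v/4 and f(v) = 1/4
Step 2: phi(v) = v - (1 - v/4)/(1/4) = v - (4 - v) = 2v - 4
Step 3: Set phi(r*) = 0: 2r* - 4 = 0
Step 4: r* = 4/2 = 2 (the number of bidders n = 6 does not enter)

2


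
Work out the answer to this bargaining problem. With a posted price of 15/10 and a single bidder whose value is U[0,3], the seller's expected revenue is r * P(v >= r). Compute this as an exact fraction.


Step 1: Posted price r = 3/2, value support [0,3]
Step 2: P(v >= r) = (3 - 3/2)/3 = 1/2
Step 3: Expected revenue = r * P(v >= r) = 3/2 * 1/2
Step 4: Revenue = 3/4

3/4


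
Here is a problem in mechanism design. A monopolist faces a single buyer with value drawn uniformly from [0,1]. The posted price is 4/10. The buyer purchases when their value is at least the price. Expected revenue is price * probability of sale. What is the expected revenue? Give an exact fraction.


Step 1: Posted price r = 2/5, value support [0,1]
Step 2: P(v >= r) = (1 - 2/5)/1 = 3/5
Step 3: Expected revenue = r * P(v >= r) = 2/5 * 3/5
Step 4: Revenue = 6/25

6/25


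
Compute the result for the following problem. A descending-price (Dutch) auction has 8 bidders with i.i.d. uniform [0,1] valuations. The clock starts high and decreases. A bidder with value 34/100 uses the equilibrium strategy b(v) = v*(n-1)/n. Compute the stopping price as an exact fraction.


Step 1: Dutch auctions are strategically equivalent to first-price auctions
Step 2: The equilibrium bid is b(v) = v*(n-1)/n
Step 3: b = 17/50 * 7/8
Step 4: b = 119/400

119/400


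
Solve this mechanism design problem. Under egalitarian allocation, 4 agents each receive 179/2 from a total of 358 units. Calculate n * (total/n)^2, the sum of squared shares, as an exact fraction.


Step 1: Each agent's share = 358/4 = 179/2
Step 2: Square of each share = (179/2)^2 = 32041/4
Step 3: Sum of squares = 4 * 32041/4 = 32041

32041


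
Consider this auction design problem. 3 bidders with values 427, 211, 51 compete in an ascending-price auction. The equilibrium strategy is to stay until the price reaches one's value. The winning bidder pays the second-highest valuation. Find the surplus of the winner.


Step 1: Identify the highest value: 427
Step 2: Identify the second-highest value: 211
Step 3: The final price = second-highest value = 211
Step 4: Surplus = 427 - 211 = 216

216


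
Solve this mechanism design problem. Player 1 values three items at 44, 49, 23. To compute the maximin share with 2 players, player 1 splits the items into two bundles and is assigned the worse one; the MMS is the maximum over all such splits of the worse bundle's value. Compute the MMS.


Step 1: Item values = 44, 49, 23
Step 2: Enumerate all 2-bundle partitions and take the smaller bundle:
  Partition 1: {44} vs {49,23} -> bundles 44, 72; min = 44
  Partition 2: {49} vs {44,23} -> bundles 49, 67; min = 49
  Partition 3: {23} vs {44,49} -> bundles 23, 93; min = 23
Step 3: MMS = max(44, 49, 23) = 49

49


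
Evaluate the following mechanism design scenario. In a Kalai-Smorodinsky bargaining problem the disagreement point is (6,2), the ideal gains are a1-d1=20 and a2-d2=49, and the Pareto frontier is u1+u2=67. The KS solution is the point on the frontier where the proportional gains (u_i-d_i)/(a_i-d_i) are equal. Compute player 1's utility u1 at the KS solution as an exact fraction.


Step 1: At the KS point, (u1-d1)/r1 = (u2-d2)/r2 = t and u1+u2 = 67
Step 2: u1 = d1 + r1*t and u2 = d2 + r2*t, so (d1 + r1*t) + (d2 + r2*t) = 67
Step 3: t = (67 - 6 - 2)/(20 + 49) = 59/69
Step 4: u1 = d1 + r1*t = 6 + 20 * 59/69 = 1594/69
Step 5: (Check: u2 = d2 + r2*t = 3029/69; u1+u2 = 1594/69 + 3029/69 = 67, on the frontier.)

1594/69


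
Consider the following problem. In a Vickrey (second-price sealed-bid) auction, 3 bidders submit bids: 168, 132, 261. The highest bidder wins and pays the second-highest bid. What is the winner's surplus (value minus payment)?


Step 1: Sort bids in descending order: 261, 168, 132
Step 2: The winning bid is the highest: 261
Step 3: The payment equals the second-highest bid: 168
Step 4: Surplus = winner's bid - payment = 261 - 168 = 93

93


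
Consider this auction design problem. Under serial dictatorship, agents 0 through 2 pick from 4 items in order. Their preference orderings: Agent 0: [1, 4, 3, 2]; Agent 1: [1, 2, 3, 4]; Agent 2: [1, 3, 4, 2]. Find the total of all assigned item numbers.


Step 1: Agent 0 picks item 1
Step 2: Agent 1 picks item 2
Step 3: Agent 2 picks item 3
Step 4: Sum = 1 + 2 + 3 = 6

6


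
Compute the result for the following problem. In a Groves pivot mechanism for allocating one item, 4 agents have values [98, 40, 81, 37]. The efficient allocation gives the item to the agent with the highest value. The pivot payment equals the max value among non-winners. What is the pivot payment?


Step 1: The efficient winner is agent 0 with value 98
Step 2: Other agents' values: [40, 81, 37]
Step 3: Pivot payment = max(others) = 81
Step 4: The winner pays 81

81


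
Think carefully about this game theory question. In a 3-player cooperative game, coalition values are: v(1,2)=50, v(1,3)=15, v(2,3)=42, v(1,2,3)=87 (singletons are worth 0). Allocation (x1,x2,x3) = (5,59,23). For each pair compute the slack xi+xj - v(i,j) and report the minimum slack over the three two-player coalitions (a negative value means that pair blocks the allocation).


Step 1: Slack for coalition (1,2): x1+x2 - v12 = 64 - 50 = 14
Step 2: Slack for coalition (1,3): x1+x3 - v13 = 28 - 15 = 13
Step 3: Slack for coalition (2,3): x2+x3 - v23 = 82 - 42 = 40
Step 4: Minimum slack = min(14, 13, 40) = 13, attained by (1,3); no pair can gain by deviating, so the allocation is in the core

13


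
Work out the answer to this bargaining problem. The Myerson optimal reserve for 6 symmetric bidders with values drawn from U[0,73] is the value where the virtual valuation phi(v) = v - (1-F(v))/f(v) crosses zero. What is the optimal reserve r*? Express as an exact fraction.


Step 1: For U[0,73], F(v) = v/73 and f(v) = 1/73
Step 2: phi(v) = v - (1 - v/73)/(1/73) = v - (73 - v) = 2v - 73
Step 3: Set phi(r*) = 0: 2r* - 73 = 0
Step 4: r* = 73/2 (the number of bidders n = 6 does not enter)

73/2


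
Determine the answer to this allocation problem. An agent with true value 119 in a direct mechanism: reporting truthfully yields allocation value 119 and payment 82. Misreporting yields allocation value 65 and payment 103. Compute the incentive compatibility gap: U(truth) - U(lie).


Step 1: U(truth) = value - payment = 119 - 82 = 37
Step 2: U(lie) = allocation - payment = 65 - 103 = -38
Step 3: IC gap = 37 - (-38) = 75

75


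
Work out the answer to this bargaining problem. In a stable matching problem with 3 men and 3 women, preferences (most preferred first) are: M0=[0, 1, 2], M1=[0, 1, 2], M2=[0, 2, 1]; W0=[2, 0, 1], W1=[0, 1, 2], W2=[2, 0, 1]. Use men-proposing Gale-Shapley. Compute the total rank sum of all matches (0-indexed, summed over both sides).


Step 1: Run Gale-Shapley (men propose, women hold best offer):
  M0 proposes to W0; she accepts
  M1 proposes to W0; rejected
  M1 proposes to W1; she accepts
  M2 proposes to W0; she switches from M0
  M0 proposes to W1; she switches from M1
  M1 proposes to W2; she accepts
Step 2: Final matching: W0-M2, W1-M0, W2-M1
Step 3: 0-indexed ranks (man's rank of his match, then woman's): 0 + 0 + 1 + 0 + 2 + 2
Step 4: Total rank sum = 5

5


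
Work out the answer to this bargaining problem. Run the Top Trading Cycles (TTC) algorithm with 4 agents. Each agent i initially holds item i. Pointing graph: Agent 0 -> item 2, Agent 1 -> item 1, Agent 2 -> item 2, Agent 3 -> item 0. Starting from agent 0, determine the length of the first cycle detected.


Step 1: Trace the pointer graph from agent 0: 0 -> 2 -> 2
Step 2: A cycle is detected when we revisit agent 2
Step 3: The cycle is: 2 -> 2
Step 4: Cycle length = 1

1


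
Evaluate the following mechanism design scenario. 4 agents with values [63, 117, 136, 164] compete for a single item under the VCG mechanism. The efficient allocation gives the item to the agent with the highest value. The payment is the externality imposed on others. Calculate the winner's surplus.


Step 1: The winner is the agent with the highest value: agent 3 with value 164
Step 2: Values of other agents: [63, 117, 136]
Step 3: VCG payment = max of others' values = 136
Step 4: Surplus = 164 - 136 = 28

28


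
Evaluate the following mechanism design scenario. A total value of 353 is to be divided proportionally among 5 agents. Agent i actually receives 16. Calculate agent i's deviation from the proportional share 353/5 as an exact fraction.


Step 1: Proportional share = 353/5
Step 2: Agent's actual allocation = 16
Step 3: Excess = 16 - 353/5 = -273/5

-273/5


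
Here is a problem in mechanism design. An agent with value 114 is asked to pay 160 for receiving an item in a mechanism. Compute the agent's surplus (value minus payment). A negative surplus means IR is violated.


Step 1: Surplus = value - payment = 114 - 160 = -46
Step 2: IR is violated (surplus < 0)

-46


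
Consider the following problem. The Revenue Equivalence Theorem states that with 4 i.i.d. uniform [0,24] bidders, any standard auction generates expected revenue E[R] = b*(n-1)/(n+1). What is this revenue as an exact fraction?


Step 1: By Revenue Equivalence, expected revenue = b*(n-1)/(n+1)
Step 2: Substituting n = 4, b = 24
Step 3: Revenue = 24*(4-1)/(4+1) = 24*3/5
Step 4: Revenue = 72/5

72/5


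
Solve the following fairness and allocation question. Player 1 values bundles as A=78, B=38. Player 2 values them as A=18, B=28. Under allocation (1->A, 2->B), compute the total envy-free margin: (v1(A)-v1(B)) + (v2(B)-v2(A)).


Step 1: Player 1's margin = v1(A) - v1(B) = 78 - 38 = 40
Step 2: Player 2's margin = v2(B) - v2(A) = 28 - 18 = 10
Step 3: Total margin = 40 + 10 = 50

50


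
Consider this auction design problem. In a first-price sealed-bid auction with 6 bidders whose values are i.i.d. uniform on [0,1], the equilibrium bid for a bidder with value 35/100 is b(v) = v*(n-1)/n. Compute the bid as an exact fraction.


Step 1: The symmetric BNE bidding function is b(v) = v * (n-1) / n
Step 2: Substitute v = 7/20 and n = 6
Step 3: b = 7/20 * 5/6
Step 4: b = 7/24

7/24


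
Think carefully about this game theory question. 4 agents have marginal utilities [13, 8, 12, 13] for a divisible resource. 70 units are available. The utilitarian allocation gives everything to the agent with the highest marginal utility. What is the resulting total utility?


Step 1: The marginal utilities are [13, 8, 12, 13]
Step 2: The highest marginal utility is 13
Step 3: All 70 units go to that agent
Step 4: Total utility = 13 * 70 = 910

910


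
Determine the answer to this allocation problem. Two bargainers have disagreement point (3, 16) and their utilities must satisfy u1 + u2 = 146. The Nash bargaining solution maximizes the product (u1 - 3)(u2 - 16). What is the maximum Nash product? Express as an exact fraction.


Step 1: The Nash solution splits surplus symmetrically above the disagreement point
Step 2: u1 = (total + d1 - d2)/2 = (146 + 3 - 16)/2 = 133/2
Step 3: u2 = (total - d1 + d2)/2 = (146 - 3 + 16)/2 = 159/2
Step 4: Nash product = (133/2 - 3) * (159/2 - 16)
Step 5: = 127/2 * 127/2 = 16129/4

16129/4


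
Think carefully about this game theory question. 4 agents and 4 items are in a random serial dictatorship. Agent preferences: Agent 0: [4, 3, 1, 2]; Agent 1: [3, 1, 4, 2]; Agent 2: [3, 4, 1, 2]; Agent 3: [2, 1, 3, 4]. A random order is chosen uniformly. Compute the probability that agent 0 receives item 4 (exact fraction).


Step 1: Agent 0 wants item 4
Step 2: There are 24 possible orderings of agents
Step 3: In 20 orderings, agent 0 gets item 4
Step 4: Probability = 20/24 = 5/6

5/6


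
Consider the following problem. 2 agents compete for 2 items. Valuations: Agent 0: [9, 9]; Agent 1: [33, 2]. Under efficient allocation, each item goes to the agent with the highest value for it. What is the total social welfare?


Step 1: For each item, find the maximum value among all agents.
Step 2: Item 0 -> Agent 1 (value 33)
Step 3: Item 1 -> Agent 0 (value 9)
Step 4: Total welfare = 33 + 9 = 42

42


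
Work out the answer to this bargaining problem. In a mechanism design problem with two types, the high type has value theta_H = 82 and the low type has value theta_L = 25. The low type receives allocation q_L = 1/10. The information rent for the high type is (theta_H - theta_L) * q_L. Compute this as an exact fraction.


Step 1: theta_H - theta_L = 82 - 25 = 57
Step 2: Information rent = (theta_H - theta_L) * q_L
Step 3: = 57 * 1/10
Step 4: = 57/10

57/10


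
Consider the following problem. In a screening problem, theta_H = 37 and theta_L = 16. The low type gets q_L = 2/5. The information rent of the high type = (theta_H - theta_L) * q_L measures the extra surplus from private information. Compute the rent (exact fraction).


Step 1: theta_H - theta_L = 37 - 16 = 21
Step 2: Information rent = (theta_H - theta_L) * q_L
Step 3: = 21 * 2/5
Step 4: = 42/5

42/5


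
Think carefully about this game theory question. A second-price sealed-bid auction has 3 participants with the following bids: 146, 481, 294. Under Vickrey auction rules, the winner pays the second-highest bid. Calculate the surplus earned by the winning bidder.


Step 1: Sort bids in descending order: 481, 294, 146
Step 2: The winning bid is the highest: 481
Step 3: The payment equals the second-highest bid: 294
Step 4: Surplus = winner's bid - payment = 481 - 294 = 187

187


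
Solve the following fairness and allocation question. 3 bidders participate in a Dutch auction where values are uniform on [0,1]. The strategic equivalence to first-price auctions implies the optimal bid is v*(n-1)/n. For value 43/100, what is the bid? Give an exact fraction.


Step 1: Dutch auctions are strategically equivalent to first-price auctions
Step 2: The equilibrium bid is b(v) = v*(n-1)/n
Step 3: b = 43/100 * 2/3
Step 4: b = 43/150

43/150


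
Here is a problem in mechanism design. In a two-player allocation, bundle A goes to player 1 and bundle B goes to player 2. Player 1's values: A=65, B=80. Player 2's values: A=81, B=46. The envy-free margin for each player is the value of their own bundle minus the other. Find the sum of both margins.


Step 1: Player 1's margin = v1(A) - v1(B) = 65 - 80 = -15
Step 2: Player 2's margin = v2(B) - v2(A) = 46 - 81 = -35
Step 3: Total margin = -15 + -35 = -50

-50


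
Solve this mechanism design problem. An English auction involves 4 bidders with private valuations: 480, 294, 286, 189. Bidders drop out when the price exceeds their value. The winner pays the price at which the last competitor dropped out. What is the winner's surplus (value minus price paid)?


Step 1: Identify the highest value: 480
Step 2: Identify the second-highest value: 294
Step 3: The final price = second-highest value = 294
Step 4: Surplus = 480 - 294 = 186

186
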